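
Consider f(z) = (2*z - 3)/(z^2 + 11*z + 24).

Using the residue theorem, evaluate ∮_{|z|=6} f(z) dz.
By the residue theorem, ∮_C f(z) dz = 2πi · (sum of the residues of f at the poles inside |z| = 6).

The denominator factors as (z + 8)*(z + 3), so the singularities of f are simple poles at z = -8, z = -3.
  |-8|² = 64 > 36 = 6², so this pole is outside the contour.
  |-3|² = 9 < 36 = 6², so this pole is inside the contour.

With P(z) = 2*z - 3 and Q(z) = z^2 + 11*z + 24, each pole is simple, so Res(f, z₀) = P(z₀)/Q'(z₀) with Q'(z) = 2*z + 11.
  Res(f, -3) = P(-3)/Q'(-3) = (-9)/(5) = -9/5

∮_C f(z) dz = 2πi · (-9/5) = -18*I*pi/5

Final answer: -18*I*pi/5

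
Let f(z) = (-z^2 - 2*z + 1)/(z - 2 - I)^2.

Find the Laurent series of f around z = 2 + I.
(-6 - 6*I)/(z - 2 - I)^2 + (-6 - 2*I)/(z - 2 - I) - 1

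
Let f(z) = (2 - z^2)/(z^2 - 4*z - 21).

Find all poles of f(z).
{-3, 7}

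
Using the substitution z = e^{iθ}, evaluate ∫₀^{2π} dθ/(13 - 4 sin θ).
2*sqrt(17)*pi/51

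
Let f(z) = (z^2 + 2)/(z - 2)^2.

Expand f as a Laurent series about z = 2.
Put w = z - (2), i.e. z = w + 2. The denominator is w^2, so it suffices to rewrite the numerator in powers of w.

P(z) = z^2 + 2
P(w + 2) = 6 + 4*w + w^2

Dividing each term by w^2:
  f = 6/w^2 + 4/w + 1

Substituting back w = z - 2:
  f(z) = 6/(z - 2)^2 + 4/(z - 2) + 1

The series is finite because the numerator is a polynomial; the negative powers form the principal part, and the coefficient of 1/(z - 2) gives Res(f, 2) = 4.

Final answer: 6/(z - 2)^2 + 4/(z - 2) + 1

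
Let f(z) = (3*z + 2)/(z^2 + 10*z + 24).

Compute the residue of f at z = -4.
Write f(z) = P(z)/Q(z) with P(z) = 3*z + 2 and Q(z) = z^2 + 10*z + 24.
The denominator factors as Q(z) = (z + 6)*(z + 4), so z = -4 is a simple zero of Q and P is analytic there; z = -4 is therefore a simple pole and
  Res(f, z₀) = P(z₀)/Q'(z₀).

Q'(z) = 2*z + 10, so Q'(-4) = 2.
P(-4) = -10.

Res(f, -4) = (-10)/(2) = -5

Final answer: -5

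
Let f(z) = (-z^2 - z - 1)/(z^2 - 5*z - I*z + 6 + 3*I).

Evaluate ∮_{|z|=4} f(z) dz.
By the residue theorem, ∮_C f(z) dz = 2πi · (sum of the residues of f at the poles inside |z| = 4).

The denominator factors as (z - 2 - I)*(z - 3), so the singularities of f are simple poles at z = 2 + I, z = 3.
  |2 + I|² = 5 < 16 = 4², so this pole is inside the contour.
  |3|² = 9 < 16 = 4², so this pole is inside the contour.

With P(z) = -z^2 - z - 1 and Q(z) = z^2 - 5*z - I*z + 6 + 3*I, each pole is simple, so Res(f, z₀) = P(z₀)/Q'(z₀) with Q'(z) = 2*z - 5 - I.
  Res(f, 2 + I) = P(2 + I)/Q'(2 + I) = (-6 - 5*I)/(-1 + I) = 1/2 + 11*I/2
  Res(f, 3) = P(3)/Q'(3) = (-13)/(1 - I) = -13/2 - 13*I/2

Sum of residues inside C: -6 - I
∮_C f(z) dz = 2πi · (-6 - I) = pi*(2 - 12*I)

Final answer: pi*(2 - 12*I)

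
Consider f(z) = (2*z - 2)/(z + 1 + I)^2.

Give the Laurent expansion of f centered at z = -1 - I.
(-4 - 2*I)/(z + 1 + I)^2 + 2/(z + 1 + I)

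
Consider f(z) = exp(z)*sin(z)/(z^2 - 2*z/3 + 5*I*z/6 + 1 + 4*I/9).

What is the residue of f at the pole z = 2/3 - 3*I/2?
Write f(z) = P(z)/Q(z) with P(z) = exp(z)*sin(z) and Q(z) = z^2 - 2*z/3 + 5*I*z/6 + 1 + 4*I/9.
The denominator factors as Q(z) = (z - 2/3 + 3*I/2)*(z - 2*I/3), so z = 2/3 - 3*I/2 is a simple zero of Q and P is analytic there; z = 2/3 - 3*I/2 is therefore a simple pole and
  Res(f, z₀) = P(z₀)/Q'(z₀).

Q'(z) = 2*z - 2/3 + 5*I/6, so Q'(2/3 - 3*I/2) = 2/3 - 13*I/6.
P(2/3 - 3*I/2) = exp(2/3 - 3*I/2)*sin(2/3 - 3*I/2).

Res(f, 2/3 - 3*I/2) = (exp(2/3 - 3*I/2)*sin(2/3 - 3*I/2))/(2/3 - 13*I/6) = (24/185 + 78*I/185)*exp(2/3 - 3*I/2)*sin(2/3 - 3*I/2)

Final answer: (24/185 + 78*I/185)*exp(2/3 - 3*I/2)*sin(2/3 - 3*I/2)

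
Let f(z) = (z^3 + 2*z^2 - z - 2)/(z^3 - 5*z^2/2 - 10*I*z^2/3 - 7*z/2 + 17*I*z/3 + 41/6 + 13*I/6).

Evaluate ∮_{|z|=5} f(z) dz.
By the residue theorem, ∮_C f(z) dz = 2πi · (sum of the residues of f at the poles inside |z| = 5).

The denominator factors as (z - 2 - I/3)*(z - 3/2 - 2*I)*(z + 1 - I), so the singularities of f are simple poles at z = 2 + I/3, z = 3/2 + 2*I, z = -1 + I.
  |2 + I/3|² = 37/9 < 25 = 5², so this pole is inside the contour.
  |3/2 + 2*I|² = 25/4 < 25 = 5², so this pole is inside the contour.
  |-1 + I|² = 2 < 25 = 5², so this pole is inside the contour.

With P(z) = z^3 + 2*z^2 - z - 2 and Q(z) = z^3 - 5*z^2/2 - 10*I*z^2/3 - 7*z/2 + 17*I*z/3 + 41/6 + 13*I/6, each pole is simple, so Res(f, z₀) = P(z₀)/Q'(z₀) with Q'(z) = 3*z^2 - 5*z - 20*I*z/3 - 7/2 + 17*I/3.
  Res(f, 2 + I/3) = P(2 + I/3)/Q'(2 + I/3) = (100/9 + 170*I/27)/(7/18 - 16*I/3) = -1896/1853 + 11996*I/5559
  Res(f, 3/2 + 2*I) = P(3/2 + 2*I)/Q'(3/2 + 2*I) = (-173/8 + 31*I/2)/(-35/12 + 11*I/3) = 34533/6322 + 4908*I/3161
  Res(f, -1 + I) = P(-1 + I)/Q'(-1 + I) = (1 - 3*I)/(49/6 + 4*I/3) = 30/493 - 186*I/493

Sum of residues inside C: 9/2 + 10*I/3
∮_C f(z) dz = 2πi · (9/2 + 10*I/3) = pi*(-20/3 + 9*I)

Final answer: pi*(-20/3 + 9*I)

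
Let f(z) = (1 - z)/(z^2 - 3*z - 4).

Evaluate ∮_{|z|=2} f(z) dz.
By the residue theorem, ∮_C f(z) dz = 2πi · (sum of the residues of f at the poles inside |z| = 2).

The denominator factors as (z + 1)*(z - 4), so the singularities of f are simple poles at z = -1, z = 4.
  |-1|² = 1 < 4 = 2², so this pole is inside the contour.
  |4|² = 16 > 4 = 2², so this pole is outside the contour.

With P(z) = 1 - z and Q(z) = z^2 - 3*z - 4, each pole is simple, so Res(f, z₀) = P(z₀)/Q'(z₀) with Q'(z) = 2*z - 3.
  Res(f, -1) = P(-1)/Q'(-1) = (2)/(-5) = -2/5

∮_C f(z) dz = 2πi · (-2/5) = -4*I*pi/5

Final answer: -4*I*pi/5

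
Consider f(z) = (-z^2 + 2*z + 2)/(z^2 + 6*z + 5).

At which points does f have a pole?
The singularities of f are the zeros of the denominator. Factoring,
  z^2 + 6*z + 5 = (z + 1)*(z + 5)
so the candidates are z = -1, z = -5.

Check the numerator P(z) = -z^2 + 2*z + 2 at each one:
  P(-1) = -1 ≠ 0, so z = -1 is a (simple) pole.
  P(-5) = -33 ≠ 0, so z = -5 is a (simple) pole.

Poles of f: {-5, -1}

Final answer: {-5, -1}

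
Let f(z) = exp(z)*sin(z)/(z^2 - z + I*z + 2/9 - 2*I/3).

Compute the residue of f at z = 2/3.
Write f(z) = P(z)/Q(z) with P(z) = exp(z)*sin(z) and Q(z) = z^2 - z + I*z + 2/9 - 2*I/3.
The denominator factors as Q(z) = (z - 2/3)*(z - 1/3 + I), so z = 2/3 is a simple zero of Q and P is analytic there; z = 2/3 is therefore a simple pole and
  Res(f, z₀) = P(z₀)/Q'(z₀).

Q'(z) = 2*z - 1 + I, so Q'(2/3) = 1/3 + I.
P(2/3) = exp(2/3)*sin(2/3).

Res(f, 2/3) = (exp(2/3)*sin(2/3))/(1/3 + I) = (3/10 - 9*I/10)*exp(2/3)*sin(2/3)

Final answer: (3/10 - 9*I/10)*exp(2/3)*sin(2/3)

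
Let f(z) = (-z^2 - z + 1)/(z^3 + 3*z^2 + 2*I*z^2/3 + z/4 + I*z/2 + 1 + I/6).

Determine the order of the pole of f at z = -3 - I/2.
Factor the denominator:
  z^3 + 3*z^2 + 2*I*z^2/3 + z/4 + I*z/2 + 1 + I/6 = (z + 3 + I/2)*(z + 2*I/3)*(z - I/2)

The numerator P(z) = -z^2 - z + 1 has P(-3 - I/2) = -19/4 - 5*I/2 ≠ 0, so no factor of (z + 3 + I/2) cancels.
Near z = -3 - I/2 we can therefore write f(z) = g(z)/(z + 3 + I/2) with g analytic at -3 - I/2 and g(-3 - I/2) ≠ 0 (g is the numerator divided by the remaining denominator factors).

Hence z = -3 - I/2 is a pole of order 1.

Final answer: 1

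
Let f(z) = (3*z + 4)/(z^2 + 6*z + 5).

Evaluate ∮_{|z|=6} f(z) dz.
By the residue theorem, ∮_C f(z) dz = 2πi · (sum of the residues of f at the poles inside |z| = 6).

The denominator factors as (z + 5)*(z + 1), so the singularities of f are simple poles at z = -5, z = -1.
  |-5|² = 25 < 36 = 6², so this pole is inside the contour.
  |-1|² = 1 < 36 = 6², so this pole is inside the contour.

With P(z) = 3*z + 4 and Q(z) = z^2 + 6*z + 5, each pole is simple, so Res(f, z₀) = P(z₀)/Q'(z₀) with Q'(z) = 2*z + 6.
  Res(f, -5) = P(-5)/Q'(-5) = (-11)/(-4) = 11/4
  Res(f, -1) = P(-1)/Q'(-1) = (1)/(4) = 1/4

Sum of residues inside C: 3
∮_C f(z) dz = 2πi · (3) = 6*I*pi

Final answer: 6*I*pi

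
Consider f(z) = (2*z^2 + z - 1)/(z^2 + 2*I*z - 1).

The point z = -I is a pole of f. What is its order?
Factor the denominator:
  z^2 + 2*I*z - 1 = (z + I)^2

The numerator P(z) = 2*z^2 + z - 1 has P(-I) = -3 - I ≠ 0, so no factor of (z + I) cancels.
Near z = -I we can therefore write f(z) = g(z)/(z + I)^2 with g analytic at -I and g(-I) ≠ 0 (g is just the numerator).

Hence z = -I is a pole of order 2.

Final answer: 2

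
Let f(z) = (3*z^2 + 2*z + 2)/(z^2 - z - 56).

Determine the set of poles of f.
The singularities of f are the zeros of the denominator. Factoring,
  z^2 - z - 56 = (z + 7)*(z - 8)
so the candidates are z = -7, z = 8.

Check the numerator P(z) = 3*z^2 + 2*z + 2 at each one:
  P(-7) = 135 ≠ 0, so z = -7 is a (simple) pole.
  P(8) = 210 ≠ 0, so z = 8 is a (simple) pole.

Poles of f: {-7, 8}

Final answer: {-7, 8}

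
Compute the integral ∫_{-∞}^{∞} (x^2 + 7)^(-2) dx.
sqrt(7)*pi/98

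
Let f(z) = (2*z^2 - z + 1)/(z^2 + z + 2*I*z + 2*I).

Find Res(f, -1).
Write f(z) = P(z)/Q(z) with P(z) = 2*z^2 - z + 1 and Q(z) = z^2 + z + 2*I*z + 2*I.
The denominator factors as Q(z) = (z + 2*I)*(z + 1), so z = -1 is a simple zero of Q and P is analytic there; z = -1 is therefore a simple pole and
  Res(f, z₀) = P(z₀)/Q'(z₀).

Q'(z) = 2*z + 1 + 2*I, so Q'(-1) = -1 + 2*I.
P(-1) = 4.

Res(f, -1) = (4)/(-1 + 2*I) = -4/5 - 8*I/5

Final answer: -4/5 - 8*I/5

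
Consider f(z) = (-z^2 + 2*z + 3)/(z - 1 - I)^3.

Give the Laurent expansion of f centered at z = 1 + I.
Put w = z - (1 + I), i.e. z = w + 1 + I. The denominator is w^3, so it suffices to rewrite the numerator in powers of w.

P(z) = -z^2 + 2*z + 3
P(w + 1 + I) = 5 - 2*I*w - w^2

Dividing each term by w^3:
  f = 5/w^3 - 2*I/w^2 - 1/w

Substituting back w = z - 1 - I:
  f(z) = 5/(z - 1 - I)^3 - 2*I/(z - 1 - I)^2 - 1/(z - 1 - I)

The series is finite because the numerator is a polynomial; the negative powers form the principal part, and the coefficient of 1/(z - 1 - I) gives Res(f, 1 + I) = -1.

Final answer: 5/(z - 1 - I)^3 - 2*I/(z - 1 - I)^2 - 1/(z - 1 - I)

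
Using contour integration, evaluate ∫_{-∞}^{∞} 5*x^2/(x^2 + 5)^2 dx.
Let f(z) = 5*z^2/(z^2 + 5)^2. The denominator has no real zeros and deg Q - deg P = 2 ≥ 2, so the integral of f over the upper semicircle |z| = R tends to 0 as R → ∞. Closing the contour in the upper half-plane,
  ∫_{-∞}^{∞} f(x) dx = 2πi · Σ Res(f, z_k)  over the poles with Im z_k > 0.

Zeros of the denominator: z^2 + 5 = 0 gives z = ±sqrt(5)*I.
Upper half-plane: z = sqrt(5)*I (a pole of order 2).

Write f(z) = g(z)/(z - sqrt(5)*I)^2 with g(z) = 5*z^2/(z + sqrt(5)*I)^2. For a double pole, Res(f, z₀) = g'(z₀):
  g'(z) = 10*sqrt(5)*I*z/(z + sqrt(5)*I)^3
  Res(f, sqrt(5)*I) = g'(sqrt(5)*I) = -sqrt(5)*I/4

∫_{-∞}^{∞} f(x) dx = 2πi · (-sqrt(5)*I/4) = sqrt(5)*pi/2

Final answer: sqrt(5)*pi/2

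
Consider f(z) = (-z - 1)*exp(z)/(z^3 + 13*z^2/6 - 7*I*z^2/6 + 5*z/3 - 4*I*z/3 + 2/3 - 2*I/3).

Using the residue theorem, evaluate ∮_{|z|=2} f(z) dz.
By the residue theorem, ∮_C f(z) dz = 2πi · (sum of the residues of f at the poles inside |z| = 2).

The denominator factors as (z + 1 - I)*(z + 1/2 + I/2)*(z + 2/3 - 2*I/3), so the singularities of f are simple poles at z = -1 + I, z = -1/2 - I/2, z = -2/3 + 2*I/3.
  |-1 + I|² = 2 < 4 = 2², so this pole is inside the contour.
  |-1/2 - I/2|² = 1/2 < 4 = 2², so this pole is inside the contour.
  |-2/3 + 2*I/3|² = 8/9 < 4 = 2², so this pole is inside the contour.

With P(z) = (-z - 1)*exp(z) and Q(z) = z^3 + 13*z^2/6 - 7*I*z^2/6 + 5*z/3 - 4*I*z/3 + 2/3 - 2*I/3, each pole is simple, so Res(f, z₀) = P(z₀)/Q'(z₀) with Q'(z) = 3*z^2 + 13*z/3 - 7*I*z/3 + 5/3 - 4*I/3.
  Res(f, -1 + I) = P(-1 + I)/Q'(-1 + I) = (-I*exp(-1 + I))/(-1/3 - 2*I/3) = (6/5 + 3*I/5)*exp(-1 + I)
  Res(f, -1/2 - I/2) = P(-1/2 - I/2)/Q'(-1/2 - I/2) = ((-1/2 + I/2)*exp(-1/2 - I/2))/(-5/3 - 5*I/6) = (3/25 - 9*I/25)*exp(-1/2 - I/2)
  Res(f, -2/3 + 2*I/3) = P(-2/3 + 2*I/3)/Q'(-2/3 + 2*I/3) = ((-1/3 - 2*I/3)*exp(-2/3 + 2*I/3))/(1/3 + 4*I/9) = (-33/25 - 6*I/25)*exp(-2/3 + 2*I/3)

Sum of residues inside C: (-33/25 - 6*I/25)*exp(-2/3 + 2*I/3) + (3/25 - 9*I/25)*exp(-1/2 - I/2) + (6/5 + 3*I/5)*exp(-1 + I)
∮_C f(z) dz = 2πi · ((-33/25 - 6*I/25)*exp(-2/3 + 2*I/3) + (3/25 - 9*I/25)*exp(-1/2 - I/2) + (6/5 + 3*I/5)*exp(-1 + I)) = pi*(12/25 - 66*I/25)*exp(-2/3 + 2*I/3) + pi*(18/25 + 6*I/25)*exp(-1/2 - I/2) + pi*(-6/5 + 12*I/5)*exp(-1 + I)

Final answer: pi*(12/25 - 66*I/25)*exp(-2/3 + 2*I/3) + pi*(18/25 + 6*I/25)*exp(-1/2 - I/2) + pi*(-6/5 + 12*I/5)*exp(-1 + I)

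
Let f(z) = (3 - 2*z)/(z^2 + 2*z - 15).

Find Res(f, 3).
Write f(z) = P(z)/Q(z) with P(z) = 3 - 2*z and Q(z) = z^2 + 2*z - 15.
The denominator factors as Q(z) = (z - 3)*(z + 5), so z = 3 is a simple zero of Q and P is analytic there; z = 3 is therefore a simple pole and
  Res(f, z₀) = P(z₀)/Q'(z₀).

Q'(z) = 2*z + 2, so Q'(3) = 8.
P(3) = -3.

Res(f, 3) = (-3)/(8) = -3/8

Final answer: -3/8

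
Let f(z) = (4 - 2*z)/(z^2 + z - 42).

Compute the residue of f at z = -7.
Write f(z) = P(z)/Q(z) with P(z) = 4 - 2*z and Q(z) = z^2 + z - 42.
The denominator factors as Q(z) = (z - 6)*(z + 7), so z = -7 is a simple zero of Q and P is analytic there; z = -7 is therefore a simple pole and
  Res(f, z₀) = P(z₀)/Q'(z₀).

Q'(z) = 2*z + 1, so Q'(-7) = -13.
P(-7) = 18.

Res(f, -7) = (18)/(-13) = -18/13

Final answer: -18/13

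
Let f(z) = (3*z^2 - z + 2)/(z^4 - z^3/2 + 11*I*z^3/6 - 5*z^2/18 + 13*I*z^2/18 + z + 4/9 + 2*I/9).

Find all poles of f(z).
{-2/3, -1/3 - I/3, 1/2 + I/2, 1 - 2*I}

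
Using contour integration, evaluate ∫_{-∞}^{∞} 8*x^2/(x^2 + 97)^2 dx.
Let f(z) = 8*z^2/(z^2 + 97)^2. The denominator has no real zeros and deg Q - deg P = 2 ≥ 2, so the integral of f over the upper semicircle |z| = R tends to 0 as R → ∞. Closing the contour in the upper half-plane,
  ∫_{-∞}^{∞} f(x) dx = 2πi · Σ Res(f, z_k)  over the poles with Im z_k > 0.

Zeros of the denominator: z^2 + 97 = 0 gives z = ±sqrt(97)*I.
Upper half-plane: z = sqrt(97)*I (a pole of order 2).

Write f(z) = g(z)/(z - sqrt(97)*I)^2 with g(z) = 8*z^2/(z + sqrt(97)*I)^2. For a double pole, Res(f, z₀) = g'(z₀):
  g'(z) = 16*sqrt(97)*I*z/(z + sqrt(97)*I)^3
  Res(f, sqrt(97)*I) = g'(sqrt(97)*I) = -2*sqrt(97)*I/97

∫_{-∞}^{∞} f(x) dx = 2πi · (-2*sqrt(97)*I/97) = 4*sqrt(97)*pi/97

Final answer: 4*sqrt(97)*pi/97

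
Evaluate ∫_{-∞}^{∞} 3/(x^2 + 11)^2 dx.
3*sqrt(11)*pi/242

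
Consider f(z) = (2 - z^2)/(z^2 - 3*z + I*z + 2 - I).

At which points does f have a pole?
The singularities of f are the zeros of the denominator. Factoring,
  z^2 - 3*z + I*z + 2 - I = (z - 1)*(z - 2 + I)
so the candidates are z = 1, z = 2 - I.

Check the numerator P(z) = 2 - z^2 at each one:
  P(1) = 1 ≠ 0, so z = 1 is a (simple) pole.
  P(2 - I) = -1 + 4*I ≠ 0, so z = 2 - I is a (simple) pole.

Poles of f: {1, 2 - I}

Final answer: {1, 2 - I}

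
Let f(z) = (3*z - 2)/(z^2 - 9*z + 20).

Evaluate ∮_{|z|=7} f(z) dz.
By the residue theorem, ∮_C f(z) dz = 2πi · (sum of the residues of f at the poles inside |z| = 7).

The denominator factors as (z - 4)*(z - 5), so the singularities of f are simple poles at z = 4, z = 5.
  |4|² = 16 < 49 = 7², so this pole is inside the contour.
  |5|² = 25 < 49 = 7², so this pole is inside the contour.

With P(z) = 3*z - 2 and Q(z) = z^2 - 9*z + 20, each pole is simple, so Res(f, z₀) = P(z₀)/Q'(z₀) with Q'(z) = 2*z - 9.
  Res(f, 4) = P(4)/Q'(4) = (10)/(-1) = -10
  Res(f, 5) = P(5)/Q'(5) = (13)/(1) = 13

Sum of residues inside C: 3
∮_C f(z) dz = 2πi · (3) = 6*I*pi

Final answer: 6*I*pi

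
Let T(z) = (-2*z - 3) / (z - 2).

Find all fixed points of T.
T(z) = z means -2*z - 3 = z*(z - 2), i.e.
  z^2 + 3 = 0.
Discriminant: (0)^2 - 4*(1)*(3) = -12, so the roots are complex conjugates.
  z = (0 ± I*sqrt(12))/(2*(1))
Fixed points: {-sqrt(3)*I, sqrt(3)*I}

Final answer: {-sqrt(3)*I, sqrt(3)*I}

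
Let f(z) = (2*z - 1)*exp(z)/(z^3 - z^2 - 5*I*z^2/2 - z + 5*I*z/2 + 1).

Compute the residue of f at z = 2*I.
Write f(z) = P(z)/Q(z) with P(z) = (2*z - 1)*exp(z) and Q(z) = z^3 - z^2 - 5*I*z^2/2 - z + 5*I*z/2 + 1.
The denominator factors as Q(z) = (z - I/2)*(z - 1)*(z - 2*I), so z = 2*I is a simple zero of Q and P is analytic there; z = 2*I is therefore a simple pole and
  Res(f, z₀) = P(z₀)/Q'(z₀).

Q'(z) = 3*z^2 - 2*z - 5*I*z - 1 + 5*I/2, so Q'(2*I) = -3 - 3*I/2.
P(2*I) = (-1 + 4*I)*exp(2*I).

Res(f, 2*I) = ((-1 + 4*I)*exp(2*I))/(-3 - 3*I/2) = (-4/15 - 6*I/5)*exp(2*I)

Final answer: (-4/15 - 6*I/5)*exp(2*I)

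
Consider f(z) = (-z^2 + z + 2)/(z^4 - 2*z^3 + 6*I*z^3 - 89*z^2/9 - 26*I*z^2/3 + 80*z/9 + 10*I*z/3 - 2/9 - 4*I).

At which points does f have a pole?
The singularities of f are the zeros of the denominator. Factoring,
  z^4 - 2*z^3 + 6*I*z^3 - 89*z^2/9 - 26*I*z^2/3 + 80*z/9 + 10*I*z/3 - 2/9 - 4*I = (z - 1 + I/3)*(z - 2 + 3*I)*(z + 1 + 3*I)*(z - I/3)
so the candidates are z = 1 - I/3, z = 2 - 3*I, z = -1 - 3*I, z = I/3.

Check the numerator P(z) = -z^2 + z + 2 at each one:
  P(1 - I/3) = 19/9 + I/3 ≠ 0, so z = 1 - I/3 is a (simple) pole.
  P(2 - 3*I) = 9 + 9*I ≠ 0, so z = 2 - 3*I is a (simple) pole.
  P(-1 - 3*I) = 9 - 9*I ≠ 0, so z = -1 - 3*I is a (simple) pole.
  P(I/3) = 19/9 + I/3 ≠ 0, so z = I/3 is a (simple) pole.

Poles of f: {-1 - 3*I, I/3, 1 - I/3, 2 - 3*I}

Final answer: {-1 - 3*I, I/3, 1 - I/3, 2 - 3*I}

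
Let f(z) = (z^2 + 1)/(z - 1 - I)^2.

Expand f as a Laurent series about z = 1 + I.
Put w = z - (1 + I), i.e. z = w + 1 + I. The denominator is w^2, so it suffices to rewrite the numerator in powers of w.

P(z) = z^2 + 1
P(w + 1 + I) = 1 + 2*I + (2 + 2*I)*w + w^2

Dividing each term by w^2:
  f = (1 + 2*I)/w^2 + (2 + 2*I)/w + 1

Substituting back w = z - 1 - I:
  f(z) = (1 + 2*I)/(z - 1 - I)^2 + (2 + 2*I)/(z - 1 - I) + 1

The series is finite because the numerator is a polynomial; the negative powers form the principal part, and the coefficient of 1/(z - 1 - I) gives Res(f, 1 + I) = 2 + 2*I.

Final answer: (1 + 2*I)/(z - 1 - I)^2 + (2 + 2*I)/(z - 1 - I) + 1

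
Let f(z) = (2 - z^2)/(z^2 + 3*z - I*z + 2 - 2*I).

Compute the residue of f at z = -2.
Write f(z) = P(z)/Q(z) with P(z) = 2 - z^2 and Q(z) = z^2 + 3*z - I*z + 2 - 2*I.
The denominator factors as Q(z) = (z + 1 - I)*(z + 2), so z = -2 is a simple zero of Q and P is analytic there; z = -2 is therefore a simple pole and
  Res(f, z₀) = P(z₀)/Q'(z₀).

Q'(z) = 2*z + 3 - I, so Q'(-2) = -1 - I.
P(-2) = -2.

Res(f, -2) = (-2)/(-1 - I) = 1 - I

Final answer: 1 - I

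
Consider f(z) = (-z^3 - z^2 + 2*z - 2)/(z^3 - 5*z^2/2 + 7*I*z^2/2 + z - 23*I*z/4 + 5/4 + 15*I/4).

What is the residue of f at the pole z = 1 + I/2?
Write f(z) = P(z)/Q(z) with P(z) = -z^3 - z^2 + 2*z - 2 and Q(z) = z^3 - 5*z^2/2 + 7*I*z^2/2 + z - 23*I*z/4 + 5/4 + 15*I/4.
The denominator factors as Q(z) = (z - 1/2 + I)*(z - 1 - I/2)*(z - 1 + 3*I), so z = 1 + I/2 is a simple zero of Q and P is analytic there; z = 1 + I/2 is therefore a simple pole and
  Res(f, z₀) = P(z₀)/Q'(z₀).

Q'(z) = 3*z^2 - 5*z + 7*I*z + 1 - 23*I/4, so Q'(1 + I/2) = -21/4 + 7*I/4.
P(1 + I/2) = -1 - 11*I/8.

Res(f, 1 + I/2) = (-1 - 11*I/8)/(-21/4 + 7*I/4) = 13/140 + 41*I/140

Final answer: 13/140 + 41*I/140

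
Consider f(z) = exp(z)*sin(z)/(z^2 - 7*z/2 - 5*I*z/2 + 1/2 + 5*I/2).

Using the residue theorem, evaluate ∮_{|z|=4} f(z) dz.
pi*(-6/17 - 10*I/17)*exp(1/2 + I/2)*sin(1/2 + I/2) + pi*(6/17 + 10*I/17)*exp(3 + 2*I)*sin(3 + 2*I)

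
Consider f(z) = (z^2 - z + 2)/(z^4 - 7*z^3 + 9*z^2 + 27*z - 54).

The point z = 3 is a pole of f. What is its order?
3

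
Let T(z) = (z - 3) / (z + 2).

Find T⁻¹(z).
Set w = T(z) = (z - 3) / (z + 2) and solve for z:
  w*(z + 2) = z - 3
  2*w + z*(w - 1) + 3 = 0
  z*(w - 1) = -2*w - 3
  z = (2*w + 3)/(1 - w)
Renaming the variable, T⁻¹(z) = (2*z + 3)/(-z + 1) = (-2*z - 3)/(z - 1).
(Check: ad - bc = 5 ≠ 0, so T is invertible.)

Final answer: (-2*z - 3)/(z - 1)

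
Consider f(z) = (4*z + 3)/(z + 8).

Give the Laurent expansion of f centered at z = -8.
Put w = z - (-8), i.e. z = w - 8. The denominator is w, so it suffices to rewrite the numerator in powers of w.

P(z) = 4*z + 3
P(w - 8) = -29 + 4*w

Dividing each term by w:
  f = -29/w + 4

Substituting back w = z + 8:
  f(z) = -29/(z + 8) + 4

The series is finite because the numerator is a polynomial; the negative powers form the principal part, and the coefficient of 1/(z + 8) gives Res(f, -8) = -29.

Final answer: -29/(z + 8) + 4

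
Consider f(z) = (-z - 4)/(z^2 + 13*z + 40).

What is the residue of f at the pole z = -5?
Write f(z) = P(z)/Q(z) with P(z) = -z - 4 and Q(z) = z^2 + 13*z + 40.
The denominator factors as Q(z) = (z + 5)*(z + 8), so z = -5 is a simple zero of Q and P is analytic there; z = -5 is therefore a simple pole and
  Res(f, z₀) = P(z₀)/Q'(z₀).

Q'(z) = 2*z + 13, so Q'(-5) = 3.
P(-5) = 1.

Res(f, -5) = (1)/(3) = 1/3

Final answer: 1/3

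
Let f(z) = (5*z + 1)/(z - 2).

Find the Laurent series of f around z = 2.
Put w = z - (2), i.e. z = w + 2. The denominator is w, so it suffices to rewrite the numerator in powers of w.

P(z) = 5*z + 1
P(w + 2) = 11 + 5*w

Dividing each term by w:
  f = 11/w + 5

Substituting back w = z - 2:
  f(z) = 11/(z - 2) + 5

The series is finite because the numerator is a polynomial; the negative powers form the principal part, and the coefficient of 1/(z - 2) gives Res(f, 2) = 11.

Final answer: 11/(z - 2) + 5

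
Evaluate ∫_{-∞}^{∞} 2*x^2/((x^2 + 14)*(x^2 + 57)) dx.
Let f(z) = 2*z^2/((z^2 + 14)*(z^2 + 57)). The denominator has no real zeros and deg Q - deg P = 2 ≥ 2, so the integral of f over the upper semicircle |z| = R tends to 0 as R → ∞. Closing the contour in the upper half-plane,
  ∫_{-∞}^{∞} f(x) dx = 2πi · Σ Res(f, z_k)  over the poles with Im z_k > 0.

Zeros of the denominator: z^2 + 57 = 0 gives z = ±sqrt(57)*I; z^2 + 14 = 0 gives z = ±sqrt(14)*I.
Upper half-plane: z = sqrt(14)*I, z = sqrt(57)*I (simple).

Each pole is a simple zero of Q(z) = z^4 + 71*z^2 + 798, so Res(f, z₀) = P(z₀)/Q'(z₀) with P(z) = 2*z^2, Q'(z) = 4*z^3 + 142*z:
  Res(f, sqrt(14)*I) = (-28)/(86*sqrt(14)*I) = sqrt(14)*I/43
  Res(f, sqrt(57)*I) = (-114)/(-86*sqrt(57)*I) = -sqrt(57)*I/43

Sum of residues: I*(-sqrt(57) + sqrt(14))/43
∫_{-∞}^{∞} f(x) dx = 2πi · (I*(-sqrt(57) + sqrt(14))/43) = 2*pi*(-sqrt(14) + sqrt(57))/43

Final answer: 2*pi*(-sqrt(14) + sqrt(57))/43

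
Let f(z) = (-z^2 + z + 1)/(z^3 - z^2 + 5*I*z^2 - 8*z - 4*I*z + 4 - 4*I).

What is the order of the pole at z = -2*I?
2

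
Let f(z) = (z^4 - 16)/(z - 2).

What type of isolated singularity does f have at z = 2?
The numerator vanishes at z = 2 ((2)^4 = 16), so it is divisible by z - 2:
  z^4 - 16 = (z - 2)*(z^3 + 2*z^2 + 4*z + 8)
Hence for z ≠ 2, f(z) = z^3 + 2*z^2 + 4*z + 8, a polynomial, and lim_{z→2} f(z) = 32 is finite.
So the singularity is removable.

Final answer: removable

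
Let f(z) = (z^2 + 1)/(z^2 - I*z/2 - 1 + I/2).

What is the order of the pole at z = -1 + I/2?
Factor the denominator:
  z^2 - I*z/2 - 1 + I/2 = (z + 1 - I/2)*(z - 1)

The numerator P(z) = z^2 + 1 has P(-1 + I/2) = 7/4 - I ≠ 0, so no factor of (z + 1 - I/2) cancels.
Near z = -1 + I/2 we can therefore write f(z) = g(z)/(z + 1 - I/2) with g analytic at -1 + I/2 and g(-1 + I/2) ≠ 0 (g is the numerator divided by the remaining denominator factors).

Hence z = -1 + I/2 is a pole of order 1.

Final answer: 1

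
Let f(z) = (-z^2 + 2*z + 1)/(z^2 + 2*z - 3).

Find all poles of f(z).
{-3, 1}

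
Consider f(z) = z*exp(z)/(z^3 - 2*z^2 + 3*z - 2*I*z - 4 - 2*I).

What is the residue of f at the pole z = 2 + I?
Write f(z) = P(z)/Q(z) with P(z) = z*exp(z) and Q(z) = z^3 - 2*z^2 + 3*z - 2*I*z - 4 - 2*I.
The denominator factors as Q(z) = (z + 2*I)*(z - 2 - I)*(z - I), so z = 2 + I is a simple zero of Q and P is analytic there; z = 2 + I is therefore a simple pole and
  Res(f, z₀) = P(z₀)/Q'(z₀).

Q'(z) = 3*z^2 - 4*z + 3 - 2*I, so Q'(2 + I) = 4 + 6*I.
P(2 + I) = (2 + I)*exp(2 + I).

Res(f, 2 + I) = ((2 + I)*exp(2 + I))/(4 + 6*I) = (7/26 - 2*I/13)*exp(2 + I)

Final answer: (7/26 - 2*I/13)*exp(2 + I)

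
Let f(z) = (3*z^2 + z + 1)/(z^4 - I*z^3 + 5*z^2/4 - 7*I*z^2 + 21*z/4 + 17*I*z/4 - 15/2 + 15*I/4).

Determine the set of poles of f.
{-2 - I, -1/2 - I, 1, 3/2 + 3*I}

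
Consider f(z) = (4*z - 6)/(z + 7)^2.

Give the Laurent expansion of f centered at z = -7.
Put w = z - (-7), i.e. z = w - 7. The denominator is w^2, so it suffices to rewrite the numerator in powers of w.

P(z) = 4*z - 6
P(w - 7) = -34 + 4*w

Dividing each term by w^2:
  f = -34/w^2 + 4/w

Substituting back w = z + 7:
  f(z) = -34/(z + 7)^2 + 4/(z + 7)

The series is finite because the numerator is a polynomial; the negative powers form the principal part, and the coefficient of 1/(z + 7) gives Res(f, -7) = 4.

Final answer: -34/(z + 7)^2 + 4/(z + 7)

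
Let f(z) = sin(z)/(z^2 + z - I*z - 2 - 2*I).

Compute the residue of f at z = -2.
Write f(z) = P(z)/Q(z) with P(z) = sin(z) and Q(z) = z^2 + z - I*z - 2 - 2*I.
The denominator factors as Q(z) = (z + 2)*(z - 1 - I), so z = -2 is a simple zero of Q and P is analytic there; z = -2 is therefore a simple pole and
  Res(f, z₀) = P(z₀)/Q'(z₀).

Q'(z) = 2*z + 1 - I, so Q'(-2) = -3 - I.
P(-2) = -sin(2).

Res(f, -2) = (-sin(2))/(-3 - I) = (3/10 - I/10)*sin(2)

Final answer: (3/10 - I/10)*sin(2)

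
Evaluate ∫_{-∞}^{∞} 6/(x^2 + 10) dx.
3*sqrt(10)*pi/5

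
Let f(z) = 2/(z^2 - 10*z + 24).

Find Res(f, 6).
Write f(z) = P(z)/Q(z) with P(z) = 2 and Q(z) = z^2 - 10*z + 24.
The denominator factors as Q(z) = (z - 6)*(z - 4), so z = 6 is a simple zero of Q and P is analytic there; z = 6 is therefore a simple pole and
  Res(f, z₀) = P(z₀)/Q'(z₀).

Q'(z) = 2*z - 10, so Q'(6) = 2.
P(6) = 2.

Res(f, 6) = (2)/(2) = 1

Final answer: 1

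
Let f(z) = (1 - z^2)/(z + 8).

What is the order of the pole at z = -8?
Factor the denominator:
  z + 8 = (z + 8)

The numerator P(z) = 1 - z^2 has P(-8) = -63 ≠ 0, so no factor of (z + 8) cancels.
Near z = -8 we can therefore write f(z) = g(z)/(z + 8) with g analytic at -8 and g(-8) ≠ 0 (g is just the numerator).

Hence z = -8 is a pole of order 1.

Final answer: 1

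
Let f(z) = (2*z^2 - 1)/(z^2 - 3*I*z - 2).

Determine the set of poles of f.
The singularities of f are the zeros of the denominator. Factoring,
  z^2 - 3*I*z - 2 = (z - 2*I)*(z - I)
so the candidates are z = 2*I, z = I.

Check the numerator P(z) = 2*z^2 - 1 at each one:
  P(2*I) = -9 ≠ 0, so z = 2*I is a (simple) pole.
  P(I) = -3 ≠ 0, so z = I is a (simple) pole.

Poles of f: {I, 2*I}

Final answer: {I, 2*I}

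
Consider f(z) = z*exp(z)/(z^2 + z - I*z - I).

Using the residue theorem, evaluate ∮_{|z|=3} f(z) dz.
By the residue theorem, ∮_C f(z) dz = 2πi · (sum of the residues of f at the poles inside |z| = 3).

The denominator factors as (z + 1)*(z - I), so the singularities of f are simple poles at z = -1, z = I.
  |-1|² = 1 < 9 = 3², so this pole is inside the contour.
  |I|² = 1 < 9 = 3², so this pole is inside the contour.

With P(z) = z*exp(z) and Q(z) = z^2 + z - I*z - I, each pole is simple, so Res(f, z₀) = P(z₀)/Q'(z₀) with Q'(z) = 2*z + 1 - I.
  Res(f, -1) = P(-1)/Q'(-1) = (-exp(-1))/(-1 - I) = (1/2 - I/2)*exp(-1)
  Res(f, I) = P(I)/Q'(I) = (I*exp(I))/(1 + I) = (1/2 + I/2)*exp(I)

Sum of residues inside C: (1/2 - I/2)*exp(-1) + (1/2 + I/2)*exp(I)
∮_C f(z) dz = 2πi · ((1/2 - I/2)*exp(-1) + (1/2 + I/2)*exp(I)) = pi*(-1 + I)*exp(I) + pi*(1 + I)*exp(-1)

Final answer: pi*(-1 + I)*exp(I) + pi*(1 + I)*exp(-1)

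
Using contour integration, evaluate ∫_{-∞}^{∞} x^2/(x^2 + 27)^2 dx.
sqrt(3)*pi/18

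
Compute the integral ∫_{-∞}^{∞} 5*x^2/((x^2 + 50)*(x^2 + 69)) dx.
Let f(z) = 5*z^2/((z^2 + 50)*(z^2 + 69)). The denominator has no real zeros and deg Q - deg P = 2 ≥ 2, so the integral of f over the upper semicircle |z| = R tends to 0 as R → ∞. Closing the contour in the upper half-plane,
  ∫_{-∞}^{∞} f(x) dx = 2πi · Σ Res(f, z_k)  over the poles with Im z_k > 0.

Zeros of the denominator: z^2 + 69 = 0 gives z = ±sqrt(69)*I; z^2 + 50 = 0 gives z = ±5*sqrt(2)*I.
Upper half-plane: z = 5*sqrt(2)*I, z = sqrt(69)*I (simple).

Each pole is a simple zero of Q(z) = z^4 + 119*z^2 + 3450, so Res(f, z₀) = P(z₀)/Q'(z₀) with P(z) = 5*z^2, Q'(z) = 4*z^3 + 238*z:
  Res(f, 5*sqrt(2)*I) = (-250)/(190*sqrt(2)*I) = 25*sqrt(2)*I/38
  Res(f, sqrt(69)*I) = (-345)/(-38*sqrt(69)*I) = -5*sqrt(69)*I/38

Sum of residues: 5*I*(-sqrt(69) + 5*sqrt(2))/38
∫_{-∞}^{∞} f(x) dx = 2πi · (5*I*(-sqrt(69) + 5*sqrt(2))/38) = 5*pi*(-5*sqrt(2) + sqrt(69))/19

Final answer: 5*pi*(-5*sqrt(2) + sqrt(69))/19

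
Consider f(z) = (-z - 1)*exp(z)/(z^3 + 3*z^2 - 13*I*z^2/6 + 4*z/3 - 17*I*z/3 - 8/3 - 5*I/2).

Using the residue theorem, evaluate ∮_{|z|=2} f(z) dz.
By the residue theorem, ∮_C f(z) dz = 2πi · (sum of the residues of f at the poles inside |z| = 2).

The denominator factors as (z + 1 - 3*I/2)*(z - I)*(z + 2 + I/3), so the singularities of f are simple poles at z = -1 + 3*I/2, z = I, z = -2 - I/3.
  |-1 + 3*I/2|² = 13/4 < 4 = 2², so this pole is inside the contour.
  |I|² = 1 < 4 = 2², so this pole is inside the contour.
  |-2 - I/3|² = 37/9 > 4 = 2², so this pole is outside the contour.

With P(z) = (-z - 1)*exp(z) and Q(z) = z^3 + 3*z^2 - 13*I*z^2/6 + 4*z/3 - 17*I*z/3 - 8/3 - 5*I/2, each pole is simple, so Res(f, z₀) = P(z₀)/Q'(z₀) with Q'(z) = 3*z^2 + 6*z - 13*I*z/3 + 4/3 - 17*I/3.
  Res(f, -1 + 3*I/2) = P(-1 + 3*I/2)/Q'(-1 + 3*I/2) = (-3*I*exp(-1 + 3*I/2)/2)/(-23/12 - 4*I/3) = (288/785 + 414*I/785)*exp(-1 + 3*I/2)
  Res(f, I) = P(I)/Q'(I) = ((-1 - I)*exp(I))/(8/3 + I/3) = (-27/65 - 21*I/65)*exp(I)

Sum of residues inside C: (-27/65 - 21*I/65)*exp(I) + (288/785 + 414*I/785)*exp(-1 + 3*I/2)
∮_C f(z) dz = 2πi · ((-27/65 - 21*I/65)*exp(I) + (288/785 + 414*I/785)*exp(-1 + 3*I/2)) = pi*(-828/785 + 576*I/785)*exp(-1 + 3*I/2) + pi*(42/65 - 54*I/65)*exp(I)

Final answer: pi*(-828/785 + 576*I/785)*exp(-1 + 3*I/2) + pi*(42/65 - 54*I/65)*exp(I)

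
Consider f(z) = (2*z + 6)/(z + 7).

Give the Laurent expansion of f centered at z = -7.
Put w = z - (-7), i.e. z = w - 7. The denominator is w, so it suffices to rewrite the numerator in powers of w.

P(z) = 2*z + 6
P(w - 7) = -8 + 2*w

Dividing each term by w:
  f = -8/w + 2

Substituting back w = z + 7:
  f(z) = -8/(z + 7) + 2

The series is finite because the numerator is a polynomial; the negative powers form the principal part, and the coefficient of 1/(z + 7) gives Res(f, -7) = -8.

Final answer: -8/(z + 7) + 2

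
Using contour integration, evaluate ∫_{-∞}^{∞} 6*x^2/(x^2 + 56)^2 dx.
3*sqrt(14)*pi/28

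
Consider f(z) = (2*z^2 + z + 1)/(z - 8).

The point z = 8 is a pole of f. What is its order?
Factor the denominator:
  z - 8 = (z - 8)

The numerator P(z) = 2*z^2 + z + 1 has P(8) = 137 ≠ 0, so no factor of (z - 8) cancels.
Near z = 8 we can therefore write f(z) = g(z)/(z - 8) with g analytic at 8 and g(8) ≠ 0 (g is just the numerator).

Hence z = 8 is a pole of order 1.

Final answer: 1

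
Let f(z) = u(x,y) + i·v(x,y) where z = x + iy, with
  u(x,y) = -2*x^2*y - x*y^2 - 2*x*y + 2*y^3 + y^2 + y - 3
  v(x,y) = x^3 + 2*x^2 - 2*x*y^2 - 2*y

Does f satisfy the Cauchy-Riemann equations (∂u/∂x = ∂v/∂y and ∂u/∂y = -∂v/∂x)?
∂u/∂x = -4*x*y - y^2 - 2*y
∂v/∂y = -4*x*y - 2
∂u/∂y = -2*x^2 - 2*x*y - 2*x + 6*y^2 + 2*y + 1
∂v/∂x = 3*x^2 + 4*x - 2*y^2
∂u/∂x ≠ ∂v/∂y and ∂u/∂y ≠ -∂v/∂x; the Cauchy-Riemann equations are not satisfied, so f is not analytic.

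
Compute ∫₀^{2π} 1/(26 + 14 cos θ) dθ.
sqrt(30)*pi/60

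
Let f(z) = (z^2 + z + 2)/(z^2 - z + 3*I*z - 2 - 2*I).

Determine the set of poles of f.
The singularities of f are the zeros of the denominator. Factoring,
  z^2 - z + 3*I*z - 2 - 2*I = (z + 2*I)*(z - 1 + I)
so the candidates are z = -2*I, z = 1 - I.

Check the numerator P(z) = z^2 + z + 2 at each one:
  P(-2*I) = -2 - 2*I ≠ 0, so z = -2*I is a (simple) pole.
  P(1 - I) = 3 - 3*I ≠ 0, so z = 1 - I is a (simple) pole.

Poles of f: {-2*I, 1 - I}

Final answer: {-2*I, 1 - I}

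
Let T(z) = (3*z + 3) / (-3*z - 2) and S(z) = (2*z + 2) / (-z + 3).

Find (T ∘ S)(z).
(-3*z - 15)/(4*z + 12)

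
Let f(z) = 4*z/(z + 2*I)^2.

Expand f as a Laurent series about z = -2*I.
Put w = z - (-2*I), i.e. z = w - 2*I. The denominator is w^2, so it suffices to rewrite the numerator in powers of w.

P(z) = 4*z
P(w - 2*I) = -8*I + 4*w

Dividing each term by w^2:
  f = -8*I/w^2 + 4/w

Substituting back w = z + 2*I:
  f(z) = -8*I/(z + 2*I)^2 + 4/(z + 2*I)

The series is finite because the numerator is a polynomial; the negative powers form the principal part, and the coefficient of 1/(z + 2*I) gives Res(f, -2*I) = 4.

Final answer: -8*I/(z + 2*I)^2 + 4/(z + 2*I)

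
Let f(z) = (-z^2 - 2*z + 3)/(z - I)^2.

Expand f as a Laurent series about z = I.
Put w = z - (I), i.e. z = w + I. The denominator is w^2, so it suffices to rewrite the numerator in powers of w.

P(z) = -z^2 - 2*z + 3
P(w + I) = 4 - 2*I + (-2 - 2*I)*w - w^2

Dividing each term by w^2:
  f = (4 - 2*I)/w^2 + (-2 - 2*I)/w - 1

Substituting back w = z - I:
  f(z) = (4 - 2*I)/(z - I)^2 + (-2 - 2*I)/(z - I) - 1

The series is finite because the numerator is a polynomial; the negative powers form the principal part, and the coefficient of 1/(z - I) gives Res(f, I) = -2 - 2*I.

Final answer: (4 - 2*I)/(z - I)^2 + (-2 - 2*I)/(z - I) - 1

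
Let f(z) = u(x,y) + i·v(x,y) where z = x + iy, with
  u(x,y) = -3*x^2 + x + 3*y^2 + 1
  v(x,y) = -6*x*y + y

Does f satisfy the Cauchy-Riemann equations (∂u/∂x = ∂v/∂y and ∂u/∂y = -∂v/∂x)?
∂u/∂x = 1 - 6*x
∂v/∂y = 1 - 6*x
∂u/∂y = 6*y
∂v/∂x = -6*y
∂u/∂x = ∂v/∂y and ∂u/∂y = -∂v/∂x hold identically; f is analytic.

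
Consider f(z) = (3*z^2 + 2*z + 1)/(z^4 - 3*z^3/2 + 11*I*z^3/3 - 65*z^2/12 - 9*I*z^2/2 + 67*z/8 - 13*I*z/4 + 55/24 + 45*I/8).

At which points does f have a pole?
The singularities of f are the zeros of the denominator. Factoring,
  z^4 - 3*z^3/2 + 11*I*z^3/3 - 65*z^2/12 - 9*I*z^2/2 + 67*z/8 - 13*I*z/4 + 55/24 + 45*I/8 = (z - 3/2 + 2*I)*(z + 1/2 + I)*(z - 3/2 - I/3)*(z + 1 + I)
so the candidates are z = 3/2 - 2*I, z = -1/2 - I, z = 3/2 + I/3, z = -1 - I.

Check the numerator P(z) = 3*z^2 + 2*z + 1 at each one:
  P(3/2 - 2*I) = -5/4 - 22*I ≠ 0, so z = 3/2 - 2*I is a (simple) pole.
  P(-1/2 - I) = -9/4 + I ≠ 0, so z = -1/2 - I is a (simple) pole.
  P(3/2 + I/3) = 125/12 + 11*I/3 ≠ 0, so z = 3/2 + I/3 is a (simple) pole.
  P(-1 - I) = -1 + 4*I ≠ 0, so z = -1 - I is a (simple) pole.

Poles of f: {-1 - I, -1/2 - I, 3/2 - 2*I, 3/2 + I/3}

Final answer: {-1 - I, -1/2 - I, 3/2 - 2*I, 3/2 + I/3}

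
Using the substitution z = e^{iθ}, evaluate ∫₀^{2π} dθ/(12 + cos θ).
2*sqrt(143)*pi/143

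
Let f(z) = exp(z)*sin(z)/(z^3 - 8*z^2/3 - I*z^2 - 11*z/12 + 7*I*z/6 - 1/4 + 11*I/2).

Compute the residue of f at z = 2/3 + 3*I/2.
Write f(z) = P(z)/Q(z) with P(z) = exp(z)*sin(z) and Q(z) = z^3 - 8*z^2/3 - I*z^2 - 11*z/12 + 7*I*z/6 - 1/4 + 11*I/2.
The denominator factors as Q(z) = (z + 1 + I/2)*(z - 2/3 - 3*I/2)*(z - 3), so z = 2/3 + 3*I/2 is a simple zero of Q and P is analytic there; z = 2/3 + 3*I/2 is therefore a simple pole and
  Res(f, z₀) = P(z₀)/Q'(z₀).

Q'(z) = 3*z^2 - 16*z/3 - 2*I*z - 11/12 + 7*I/6, so Q'(2/3 + 3*I/2) = -62/9 - 13*I/6.
P(2/3 + 3*I/2) = exp(2/3 + 3*I/2)*sin(2/3 + 3*I/2).

Res(f, 2/3 + 3*I/2) = (exp(2/3 + 3*I/2)*sin(2/3 + 3*I/2))/(-62/9 - 13*I/6) = (-2232/16897 + 702*I/16897)*exp(2/3 + 3*I/2)*sin(2/3 + 3*I/2)

Final answer: (-2232/16897 + 702*I/16897)*exp(2/3 + 3*I/2)*sin(2/3 + 3*I/2)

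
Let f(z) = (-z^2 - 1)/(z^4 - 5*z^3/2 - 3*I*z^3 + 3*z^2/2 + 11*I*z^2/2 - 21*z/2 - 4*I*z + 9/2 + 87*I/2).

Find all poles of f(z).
The singularities of f are the zeros of the denominator. Factoring,
  z^4 - 5*z^3/2 - 3*I*z^3 + 3*z^2/2 + 11*I*z^2/2 - 21*z/2 - 4*I*z + 9/2 + 87*I/2 = (z + 1/2 + 2*I)*(z + 1 - 2*I)*(z - 1 - 3*I)*(z - 3)
so the candidates are z = -1/2 - 2*I, z = -1 + 2*I, z = 1 + 3*I, z = 3.

Check the numerator P(z) = -z^2 - 1 at each one:
  P(-1/2 - 2*I) = 11/4 - 2*I ≠ 0, so z = -1/2 - 2*I is a (simple) pole.
  P(-1 + 2*I) = 2 + 4*I ≠ 0, so z = -1 + 2*I is a (simple) pole.
  P(1 + 3*I) = 7 - 6*I ≠ 0, so z = 1 + 3*I is a (simple) pole.
  P(3) = -10 ≠ 0, so z = 3 is a (simple) pole.

Poles of f: {-1 + 2*I, -1/2 - 2*I, 1 + 3*I, 3}

Final answer: {-1 + 2*I, -1/2 - 2*I, 1 + 3*I, 3}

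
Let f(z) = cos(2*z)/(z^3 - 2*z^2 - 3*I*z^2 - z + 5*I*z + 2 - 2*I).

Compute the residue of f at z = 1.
Write f(z) = P(z)/Q(z) with P(z) = cos(2*z) and Q(z) = z^3 - 2*z^2 - 3*I*z^2 - z + 5*I*z + 2 - 2*I.
The denominator factors as Q(z) = (z - 1)*(z - 2*I)*(z - 1 - I), so z = 1 is a simple zero of Q and P is analytic there; z = 1 is therefore a simple pole and
  Res(f, z₀) = P(z₀)/Q'(z₀).

Q'(z) = 3*z^2 - 4*z - 6*I*z - 1 + 5*I, so Q'(1) = -2 - I.
P(1) = cos(2).

Res(f, 1) = (cos(2))/(-2 - I) = (-2/5 + I/5)*cos(2)

Final answer: (-2/5 + I/5)*cos(2)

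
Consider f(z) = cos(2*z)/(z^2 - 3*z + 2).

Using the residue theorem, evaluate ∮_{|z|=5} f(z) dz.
By the residue theorem, ∮_C f(z) dz = 2πi · (sum of the residues of f at the poles inside |z| = 5).

The denominator factors as (z - 1)*(z - 2), so the singularities of f are simple poles at z = 1, z = 2.
  |1|² = 1 < 25 = 5², so this pole is inside the contour.
  |2|² = 4 < 25 = 5², so this pole is inside the contour.

With P(z) = cos(2*z) and Q(z) = z^2 - 3*z + 2, each pole is simple, so Res(f, z₀) = P(z₀)/Q'(z₀) with Q'(z) = 2*z - 3.
  Res(f, 1) = P(1)/Q'(1) = (cos(2))/(-1) = -cos(2)
  Res(f, 2) = P(2)/Q'(2) = (cos(4))/(1) = cos(4)

Sum of residues inside C: cos(4) - cos(2)
∮_C f(z) dz = 2πi · (cos(4) - cos(2)) = 2*I*pi*cos(4) - 2*I*pi*cos(2)

Final answer: 2*I*pi*cos(4) - 2*I*pi*cos(2)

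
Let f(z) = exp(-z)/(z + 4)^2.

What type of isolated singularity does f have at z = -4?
pole of order 2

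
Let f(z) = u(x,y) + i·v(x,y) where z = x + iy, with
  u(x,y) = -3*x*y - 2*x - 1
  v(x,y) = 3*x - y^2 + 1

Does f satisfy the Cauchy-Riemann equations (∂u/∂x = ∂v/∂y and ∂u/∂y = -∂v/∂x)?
∂u/∂x = -3*y - 2
∂v/∂y = -2*y
∂u/∂y = -3*x
∂v/∂x = 3
∂u/∂x ≠ ∂v/∂y and ∂u/∂y ≠ -∂v/∂x; the Cauchy-Riemann equations are not satisfied, so f is not analytic.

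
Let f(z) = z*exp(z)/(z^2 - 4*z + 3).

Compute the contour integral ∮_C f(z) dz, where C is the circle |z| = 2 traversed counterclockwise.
By the residue theorem, ∮_C f(z) dz = 2πi · (sum of the residues of f at the poles inside |z| = 2).

The denominator factors as (z - 3)*(z - 1), so the singularities of f are simple poles at z = 3, z = 1.
  |3|² = 9 > 4 = 2², so this pole is outside the contour.
  |1|² = 1 < 4 = 2², so this pole is inside the contour.

With P(z) = z*exp(z) and Q(z) = z^2 - 4*z + 3, each pole is simple, so Res(f, z₀) = P(z₀)/Q'(z₀) with Q'(z) = 2*z - 4.
  Res(f, 1) = P(1)/Q'(1) = (exp(1))/(-2) = -exp(1)/2

∮_C f(z) dz = 2πi · (-exp(1)/2) = -exp(1)*I*pi

Final answer: -exp(1)*I*pi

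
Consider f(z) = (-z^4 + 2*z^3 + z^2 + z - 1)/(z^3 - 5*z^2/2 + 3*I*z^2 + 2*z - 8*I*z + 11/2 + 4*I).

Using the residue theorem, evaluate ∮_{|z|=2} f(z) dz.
By the residue theorem, ∮_C f(z) dz = 2πi · (sum of the residues of f at the poles inside |z| = 2).

The denominator factors as (z + I)*(z - 1/2 + 3*I)*(z - 2 - I), so the singularities of f are simple poles at z = -I, z = 1/2 - 3*I, z = 2 + I.
  |-I|² = 1 < 4 = 2², so this pole is inside the contour.
  |1/2 - 3*I|² = 37/4 > 4 = 2², so this pole is outside the contour.
  |2 + I|² = 5 > 4 = 2², so this pole is outside the contour.

With P(z) = -z^4 + 2*z^3 + z^2 + z - 1 and Q(z) = z^3 - 5*z^2/2 + 3*I*z^2 + 2*z - 8*I*z + 11/2 + 4*I, each pole is simple, so Res(f, z₀) = P(z₀)/Q'(z₀) with Q'(z) = 3*z^2 - 5*z + 6*I*z + 2 - 8*I.
  Res(f, -I) = P(-I)/Q'(-I) = (-3 + I)/(5 - 3*I) = -9/17 - 2*I/17

∮_C f(z) dz = 2πi · (-9/17 - 2*I/17) = pi*(4/17 - 18*I/17)

Final answer: pi*(4/17 - 18*I/17)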